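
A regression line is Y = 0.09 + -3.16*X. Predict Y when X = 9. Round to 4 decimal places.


Plug X = 9 into Y = 0.09 + -3.16*X:
Y = 0.09 + -28.4400 = -28.3500.

-28.3500


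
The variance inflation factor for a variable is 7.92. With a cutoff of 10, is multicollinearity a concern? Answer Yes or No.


Compare VIF = 7.92 to the threshold of 10.
7.92 < 10, so the answer is No.

No


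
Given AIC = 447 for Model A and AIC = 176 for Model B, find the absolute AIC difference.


Absolute difference = |447 - 176| = 271.
The model with lower AIC (B) is preferred.

271


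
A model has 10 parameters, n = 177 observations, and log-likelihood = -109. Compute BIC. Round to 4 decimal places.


k * ln(n) = 10 * ln(177) = 10 * 5.176150 = 51.761500.
-2 * loglik = -2 * (-109) = 218.
BIC = 51.761500 + 218 = 269.761500, which rounds to 269.7615.

269.7615


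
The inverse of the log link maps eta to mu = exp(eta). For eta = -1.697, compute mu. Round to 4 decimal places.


Apply the inverse link:
mu = e^-1.697 = 0.1832.

0.1832


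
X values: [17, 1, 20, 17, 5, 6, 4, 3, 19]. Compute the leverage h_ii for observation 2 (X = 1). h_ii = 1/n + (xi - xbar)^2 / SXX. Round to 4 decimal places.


n = 9, xbar = 10.2222.
SXX = sum((xi - xbar)^2) = 485.5556.
h = 1/9 + (1 - 10.2222)^2 / 485.5556 = 0.2863.

0.2863


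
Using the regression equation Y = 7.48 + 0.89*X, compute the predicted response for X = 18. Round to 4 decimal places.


Predicted value:
Y = 7.48 + (0.89)(18) = 7.48 + 16.0200 = 23.5000.

23.5000


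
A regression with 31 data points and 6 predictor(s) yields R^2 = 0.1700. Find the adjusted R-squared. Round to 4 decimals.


Adjusted R^2 = 1 - (1 - R^2) * (n-1)/(n-p-1).
(1 - R^2) = 0.8300.
(n-1)/(n-p-1) = 30/24.
(1 - R^2) * (n-1) = 0.8300 * 30 = 24.9000.
Divide by (n-p-1): 24.9000 / 24 = 1.0375.
Adj R^2 = 1 - 1.0375 = -0.0375.

-0.0375


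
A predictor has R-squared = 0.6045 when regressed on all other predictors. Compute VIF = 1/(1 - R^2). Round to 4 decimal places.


Denominator: 1 - 0.6045 = 0.3955.
VIF = 1 / 0.3955 = 2.5284.

2.5284


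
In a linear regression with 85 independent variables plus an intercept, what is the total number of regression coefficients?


Including the intercept, the model has 85 predictor coefficients + 1 intercept.
Total = 86.

86


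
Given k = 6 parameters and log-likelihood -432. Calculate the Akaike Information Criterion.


AIC = 2k - 2*loglik = 2(6) - 2(-432).
= 12 + 864 = 876.

876


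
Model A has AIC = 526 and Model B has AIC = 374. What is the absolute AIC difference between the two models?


Absolute difference = |526 - 374| = 152.
The model with lower AIC (B) is preferred.

152


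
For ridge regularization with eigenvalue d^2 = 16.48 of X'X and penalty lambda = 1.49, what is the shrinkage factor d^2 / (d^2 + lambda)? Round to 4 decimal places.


d^2 + lambda = 16.48 + 1.49 = 17.9700.
Shrinkage factor = 16.48/17.9700 = 0.9171.

0.9171


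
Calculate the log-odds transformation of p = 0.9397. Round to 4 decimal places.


1 - p = 0.0603.
p/(1-p) = 15.5837.
logit = ln(15.5837) = 2.7462.

2.7462


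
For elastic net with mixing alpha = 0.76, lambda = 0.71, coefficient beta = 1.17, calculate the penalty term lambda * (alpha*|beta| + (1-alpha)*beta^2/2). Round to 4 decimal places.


L1 component = 0.76 * |1.17| = 0.8892.
L2 component = 0.24 * 1.17^2 / 2 = 0.1643.
Penalty = 0.71 * (0.8892 + 0.1643) = 0.71 * 1.0535 = 0.7480.

0.7480


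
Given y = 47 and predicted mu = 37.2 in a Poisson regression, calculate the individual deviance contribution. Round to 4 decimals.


Compute y*ln(y/mu) = 47*ln(47/37.2) = 47*0.233839 = 10.990433.
y - mu = 9.8.
D = 2*(10.990433 - (9.8)) = 2.380866, which rounds to 2.3809.

2.3809


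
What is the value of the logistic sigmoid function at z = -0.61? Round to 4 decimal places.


Compute exp(0.6100) = 1.8404.
Sigmoid = 1 / (1 + 1.8404) = 1 / 2.8404 = 0.3521.

0.3521


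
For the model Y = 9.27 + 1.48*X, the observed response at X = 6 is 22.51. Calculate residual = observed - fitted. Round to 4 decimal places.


Fitted value at X = 6 is yhat = 9.27 + 1.48*6 = 18.1500.
Residual = 22.51 - 18.1500 = 4.3600.

4.3600


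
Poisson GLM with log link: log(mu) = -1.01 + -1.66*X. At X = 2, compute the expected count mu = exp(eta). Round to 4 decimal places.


Linear predictor: eta = -1.01 + (-1.66)(2) = -4.3300.
Expected count: mu = exp(-4.3300) = 0.0132.

0.0132


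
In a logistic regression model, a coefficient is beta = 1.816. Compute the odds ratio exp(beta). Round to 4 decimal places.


exp(1.816) = 6.1472.
So the odds ratio is 6.1472.

6.1472


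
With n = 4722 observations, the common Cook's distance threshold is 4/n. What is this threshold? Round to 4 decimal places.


The threshold is 4/n.
4/4722 = 0.0008.

0.0008


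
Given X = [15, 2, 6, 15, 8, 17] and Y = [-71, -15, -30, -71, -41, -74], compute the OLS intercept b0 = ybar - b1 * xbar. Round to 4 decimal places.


Compute b1 = -4.1598 from the OLS formula.
With xbar = 10.5000 and ybar = -50.3333, the intercept is:
b0 = -50.3333 - -4.1598 * 10.5000 = -6.6556.

-6.6556


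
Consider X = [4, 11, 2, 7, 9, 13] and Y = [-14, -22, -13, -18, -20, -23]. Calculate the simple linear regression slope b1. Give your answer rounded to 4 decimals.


Calculate xbar = 7.6667, ybar = -18.3333.
S_xx = 87.3333, S_xy = -85.6667.
Using b1 = S_xy / S_xx = -85.6667 / 87.3333, we get b1 = -0.9809.

-0.9809


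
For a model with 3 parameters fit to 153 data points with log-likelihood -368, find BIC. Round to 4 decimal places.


Compute k*ln(n) = 3*ln(153) = 3*5.030438 = 15.091314.
Then -2*loglik = 736.
BIC = 15.091314 + 736 = 751.091314, which rounds to 751.0913.

751.0913


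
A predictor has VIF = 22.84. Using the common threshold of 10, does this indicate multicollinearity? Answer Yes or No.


Check: VIF = 22.84 vs threshold = 10.
Since 22.84 >= 10, the answer is Yes.

Yes


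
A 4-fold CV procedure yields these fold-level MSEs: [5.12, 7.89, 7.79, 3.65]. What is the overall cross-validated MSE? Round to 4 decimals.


Total MSE across folds = 24.4500.
CV-MSE = 24.4500/4 = 6.1125.

6.1125


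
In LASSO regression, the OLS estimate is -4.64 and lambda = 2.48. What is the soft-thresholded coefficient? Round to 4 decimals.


|beta_OLS| = 4.64.
lambda = 2.48.
Since |beta| > lambda, coefficient = sign(beta)*(|beta| - lambda) = -2.1600.
Result = -2.1600.

-2.1600


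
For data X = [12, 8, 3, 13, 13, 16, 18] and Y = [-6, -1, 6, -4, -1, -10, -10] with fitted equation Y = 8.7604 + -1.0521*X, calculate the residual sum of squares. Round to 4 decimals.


Compute predicted values, then residuals = yi - yhat_i.
Residuals: [-2.1352, -1.3436, 0.3959, 0.9169, 3.9169, -1.9268, 0.1774].
SSres = sum(residual^2) = 26.4479.

26.4479


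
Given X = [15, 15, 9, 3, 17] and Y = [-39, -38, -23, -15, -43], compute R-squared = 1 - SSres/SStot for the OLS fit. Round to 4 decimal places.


Fit the OLS line: b0 = -7.2892, b1 = -2.0602.
SSres = 11.5181.
SStot = 575.2000.
R^2 = 1 - 11.5181/575.2000 = 0.9800.

0.9800


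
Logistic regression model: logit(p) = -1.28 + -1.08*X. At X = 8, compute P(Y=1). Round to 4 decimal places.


z = -1.28 + -1.08 * 8 = -9.9200.
Sigmoid: P = 1 / (1 + exp(9.9200)) = 0.0000.

0.0000


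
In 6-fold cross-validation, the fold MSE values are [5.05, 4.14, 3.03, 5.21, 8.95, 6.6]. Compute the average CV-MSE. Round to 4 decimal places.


Total MSE across folds = 32.9800.
CV-MSE = 32.9800/6 = 5.4967.

5.4967


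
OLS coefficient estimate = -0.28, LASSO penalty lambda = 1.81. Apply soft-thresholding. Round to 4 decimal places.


Check: |-0.28| = 0.28 vs lambda = 1.81.
Since |beta| <= lambda, the coefficient is set to 0.
Soft-thresholded coefficient = 0.0000.

0.0000


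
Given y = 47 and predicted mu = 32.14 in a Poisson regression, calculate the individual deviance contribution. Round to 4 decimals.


First: ln(47/32.14) = 0.380046.
Then: 47 * 0.380046 = 17.862162.
y - mu = 47 - 32.14 = 14.86.
D = 2(17.862162 - 14.86) = 6.004324, which rounds to 6.0043.

6.0043


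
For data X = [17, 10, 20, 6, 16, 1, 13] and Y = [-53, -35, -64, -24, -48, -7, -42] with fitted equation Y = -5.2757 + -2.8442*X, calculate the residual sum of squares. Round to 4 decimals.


Compute predicted values, then residuals = yi - yhat_i.
Residuals: [0.6271, -1.2823, -1.8403, -1.6591, 2.7829, 1.1199, 0.2503].
SSres = sum(residual^2) = 17.2382.

17.2382


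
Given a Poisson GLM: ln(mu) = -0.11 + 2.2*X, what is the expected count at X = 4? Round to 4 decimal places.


eta = -0.11 + 2.2 * 4 = 8.6900.
mu = exp(8.6900) = 5943.1822.

5943.1822


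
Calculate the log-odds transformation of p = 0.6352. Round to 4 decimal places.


Compute the odds: 0.6352/0.3648 = 1.7412.
Take the natural log: ln(1.7412) = 0.5546.

0.5546


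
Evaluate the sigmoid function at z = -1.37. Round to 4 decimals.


Compute exp(1.3700) = 3.9354.
Sigmoid = 1 / (1 + 3.9354) = 1 / 4.9354 = 0.2026.

0.2026


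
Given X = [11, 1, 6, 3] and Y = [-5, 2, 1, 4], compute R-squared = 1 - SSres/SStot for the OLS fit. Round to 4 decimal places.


Fit the OLS line: b0 = 4.7093, b1 = -0.8018.
SSres = 8.5198.
SStot = 45.0000.
R^2 = 1 - 8.5198/45.0000 = 0.8107.

0.8107


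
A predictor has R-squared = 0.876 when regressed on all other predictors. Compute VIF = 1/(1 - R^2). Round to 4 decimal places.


Using VIF = 1/(1 - R^2_j):
1 - 0.876 = 0.124.
VIF = 8.0645.

8.0645


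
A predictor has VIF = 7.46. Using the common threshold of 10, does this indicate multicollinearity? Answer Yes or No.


Compare VIF = 7.46 to the threshold of 10.
7.46 < 10, so the answer is No.

No


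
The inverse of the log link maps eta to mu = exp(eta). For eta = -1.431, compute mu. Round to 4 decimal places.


Apply the inverse link:
mu = e^-1.431 = 0.2391.

0.2391


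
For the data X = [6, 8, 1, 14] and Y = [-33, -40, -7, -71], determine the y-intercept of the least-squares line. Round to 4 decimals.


First find the slope: b1 = -4.8905.
Means: xbar = 7.2500, ybar = -37.7500.
b0 = ybar - b1 * xbar = -37.7500 - -4.8905 * 7.2500 = -2.2939.

-2.2939


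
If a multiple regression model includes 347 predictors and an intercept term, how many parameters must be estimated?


Each predictor gets one coefficient, plus one intercept.
Total parameters = 347 + 1 = 348.

348


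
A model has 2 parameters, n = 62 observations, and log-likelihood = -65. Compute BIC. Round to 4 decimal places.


Compute k*ln(n) = 2*ln(62) = 2*4.127134 = 8.254268.
Then -2*loglik = 130.
BIC = 8.254268 + 130 = 138.254268, which rounds to 138.2543.

138.2543


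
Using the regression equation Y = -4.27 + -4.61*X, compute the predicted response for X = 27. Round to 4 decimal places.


Substitute X = 27 into the equation:
Y = -4.27 + -4.61 * 27 = -4.27 + -124.4700 = -128.7400.

-128.7400


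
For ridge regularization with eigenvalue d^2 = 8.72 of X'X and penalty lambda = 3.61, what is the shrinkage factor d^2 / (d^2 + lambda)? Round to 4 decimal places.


d^2 + lambda = 8.72 + 3.61 = 12.3300.
Shrinkage factor = 8.72/12.3300 = 0.7072.

0.7072


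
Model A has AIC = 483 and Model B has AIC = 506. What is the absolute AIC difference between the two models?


Compute |483 - 506| = 23.
Model A has the smaller AIC.

23


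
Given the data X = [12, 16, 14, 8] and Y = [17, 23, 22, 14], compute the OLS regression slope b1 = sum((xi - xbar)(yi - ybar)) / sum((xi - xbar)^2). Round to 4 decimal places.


Calculate xbar = 12.5000, ybar = 19.0000.
S_xx = 35.0000, S_xy = 42.0000.
Using b1 = S_xy / S_xx = 42.0000 / 35.0000, we get b1 = 1.2000.

1.2000


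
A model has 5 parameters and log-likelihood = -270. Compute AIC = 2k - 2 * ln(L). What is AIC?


AIC = 2*5 - 2*(-270).
= 10 + 540 = 550.

550


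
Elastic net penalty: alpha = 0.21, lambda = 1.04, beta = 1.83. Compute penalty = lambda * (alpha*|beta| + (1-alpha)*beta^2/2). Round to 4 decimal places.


Compute:
L1 = 0.21 * 1.83 = 0.3843.
L2 = 0.79 * 1.83^2 / 2 = 1.3228.
Penalty = 1.04 * (0.3843 + 1.3228) = 1.7754.

1.7754


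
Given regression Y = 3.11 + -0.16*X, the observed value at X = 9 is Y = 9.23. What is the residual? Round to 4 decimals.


Compute yhat = 3.11 + (-0.16)(9) = 1.6700.
Residual = actual - predicted = 9.23 - 1.6700 = 7.5600.

7.5600


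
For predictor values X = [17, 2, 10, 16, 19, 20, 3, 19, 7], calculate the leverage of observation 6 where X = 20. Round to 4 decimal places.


n = 9, xbar = 12.5556.
SXX = sum((xi - xbar)^2) = 410.2222.
h = 1/9 + (20 - 12.5556)^2 / 410.2222 = 0.2462.

0.2462


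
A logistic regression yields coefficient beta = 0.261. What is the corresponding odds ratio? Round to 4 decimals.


exp(0.261) = 1.2982.
So the odds ratio is 1.2982.

1.2982


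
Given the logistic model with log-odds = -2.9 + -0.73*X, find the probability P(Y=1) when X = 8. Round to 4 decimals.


Compute z = -2.9 + (-0.73)(8) = -8.7400.
exp(-z) = 6247.8957.
P = 1/(1 + 6247.8957) = 0.0002.

0.0002


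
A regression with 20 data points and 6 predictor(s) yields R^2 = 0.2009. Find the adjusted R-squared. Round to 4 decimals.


Using the formula:
(1 - 0.2009) = 0.7991.
Multiply by 19/13: 0.7991 * 19 = 15.1829, then 15.1829 / 13 = 1.1679.
Adj R^2 = 1 - 1.1679 = -0.1679.

-0.1679


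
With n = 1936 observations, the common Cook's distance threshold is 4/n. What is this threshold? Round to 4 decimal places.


Cook's distance cutoff = 4/n = 4/1936.
= 0.0021.

0.0021


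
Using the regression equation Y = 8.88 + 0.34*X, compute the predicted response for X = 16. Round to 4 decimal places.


Predicted value:
Y = 8.88 + (0.34)(16) = 8.88 + 5.4400 = 14.3200.

14.3200


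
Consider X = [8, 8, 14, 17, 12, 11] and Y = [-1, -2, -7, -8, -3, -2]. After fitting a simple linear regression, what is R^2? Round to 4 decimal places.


The fitted line is Y = 5.2337 + -0.7772*X.
SSres = 5.7880, SStot = 42.8333.
R^2 = 1 - SSres/SStot = 0.8649.

0.8649


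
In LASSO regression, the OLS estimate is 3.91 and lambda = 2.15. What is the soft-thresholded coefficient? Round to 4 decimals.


|beta_OLS| = 3.91.
lambda = 2.15.
Since |beta| > lambda, coefficient = sign(beta)*(|beta| - lambda) = 1.7600.
Result = 1.7600.

1.7600


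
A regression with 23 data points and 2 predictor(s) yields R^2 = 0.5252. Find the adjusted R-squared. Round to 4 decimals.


Plug in: Adj R^2 = 1 - (1 - 0.5252) * 22/20.
= 1 - 0.4748 * 22/20
= 1 - 10.4456 / 20
= 1 - 0.5223 = 0.4777.

0.4777


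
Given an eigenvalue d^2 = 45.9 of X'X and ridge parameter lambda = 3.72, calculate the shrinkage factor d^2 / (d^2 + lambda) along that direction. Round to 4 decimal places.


Denominator = d^2 + lambda = 45.9 + 3.72 = 49.6200.
Shrinkage = 45.9 / 49.6200 = 0.9250.

0.9250


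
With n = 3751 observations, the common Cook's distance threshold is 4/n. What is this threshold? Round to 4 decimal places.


The threshold is 4/n.
4/3751 = 0.0011.

0.0011


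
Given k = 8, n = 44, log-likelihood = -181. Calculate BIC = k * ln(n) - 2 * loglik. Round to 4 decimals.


k * ln(n) = 8 * ln(44) = 8 * 3.784190 = 30.273520.
-2 * loglik = -2 * (-181) = 362.
BIC = 30.273520 + 362 = 392.273520, which rounds to 392.2735.

392.2735


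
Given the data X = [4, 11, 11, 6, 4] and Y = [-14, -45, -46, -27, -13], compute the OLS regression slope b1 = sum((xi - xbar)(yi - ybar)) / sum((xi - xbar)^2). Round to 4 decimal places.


First compute the means: xbar = 7.2000, ybar = -29.0000.
Then S_xx = sum((xi - xbar)^2) = 50.8000.
S_xy = sum((xi - xbar)(yi - ybar)) = -227.0000.
b1 = S_xy / S_xx = -227.0000 / 50.8000 = -4.4685.

-4.4685


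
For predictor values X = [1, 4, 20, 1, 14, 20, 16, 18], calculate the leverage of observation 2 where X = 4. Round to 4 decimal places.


Mean of X: xbar = 11.7500.
SXX = 489.5000.
For X = 4: h = 1/8 + (4 - 11.7500)^2/489.5000 = 0.2477.

0.2477


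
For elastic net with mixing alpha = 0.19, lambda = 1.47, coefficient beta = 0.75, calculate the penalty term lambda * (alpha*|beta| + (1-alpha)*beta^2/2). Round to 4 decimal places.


L1 component = 0.19 * |0.75| = 0.1425.
L2 component = 0.81 * 0.75^2 / 2 = 0.2278.
Penalty = 1.47 * (0.1425 + 0.2278) = 1.47 * 0.3703 = 0.5444.

0.5444


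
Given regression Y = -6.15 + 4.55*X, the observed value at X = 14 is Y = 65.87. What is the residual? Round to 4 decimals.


Predicted = -6.15 + 4.55 * 14 = 57.5500.
Residual = 65.87 - 57.5500 = 8.3200.

8.3200


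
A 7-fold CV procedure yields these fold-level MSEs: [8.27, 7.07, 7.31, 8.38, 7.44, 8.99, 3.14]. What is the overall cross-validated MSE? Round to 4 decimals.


Total MSE across folds = 50.6000.
CV-MSE = 50.6000/7 = 7.2286.

7.2286


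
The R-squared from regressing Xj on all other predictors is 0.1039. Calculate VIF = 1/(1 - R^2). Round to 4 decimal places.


Using VIF = 1/(1 - R^2_j):
1 - 0.1039 = 0.8961.
VIF = 1.1159.

1.1159


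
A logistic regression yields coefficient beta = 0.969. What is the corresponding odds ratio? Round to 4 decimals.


exp(0.969) = 2.6353.
So the odds ratio is 2.6353.

2.6353


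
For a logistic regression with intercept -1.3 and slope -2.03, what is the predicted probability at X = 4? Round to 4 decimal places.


z = -1.3 + -2.03 * 4 = -9.4200.
Sigmoid: P = 1 / (1 + exp(9.4200)) = 0.0001.

0.0001


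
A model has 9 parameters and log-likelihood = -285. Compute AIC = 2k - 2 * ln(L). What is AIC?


Compute:
2k = 2*9 = 18.
-2*loglik = -2*(-285) = 570.
AIC = 18 + 570 = 588.

588


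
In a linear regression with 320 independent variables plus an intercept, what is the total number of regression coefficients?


Total coefficients = number of predictors + 1 (for the intercept).
= 320 + 1 = 321.

321


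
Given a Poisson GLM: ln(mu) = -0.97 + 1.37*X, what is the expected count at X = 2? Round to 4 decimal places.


eta = -0.97 + 1.37 * 2 = 1.7700.
mu = exp(1.7700) = 5.8709.

5.8709


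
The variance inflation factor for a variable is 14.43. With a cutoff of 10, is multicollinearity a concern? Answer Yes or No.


The threshold is 10.
VIF = 14.43 is >= 10.
Multicollinearity indication: Yes.

Yes


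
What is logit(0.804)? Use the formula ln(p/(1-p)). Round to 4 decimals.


Compute the odds: 0.804/0.196 = 4.1020.
Take the natural log: ln(4.1020) = 1.4115.

1.4115


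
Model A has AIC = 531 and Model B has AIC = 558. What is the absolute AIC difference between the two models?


|AIC_A - AIC_B| = |531 - 558| = 27.
Model A is preferred (lower AIC).

27


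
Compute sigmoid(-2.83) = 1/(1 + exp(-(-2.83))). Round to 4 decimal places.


Compute exp(2.8300) = 16.9455.
Sigmoid = 1 / (1 + 16.9455) = 1 / 17.9455 = 0.0557.

0.0557


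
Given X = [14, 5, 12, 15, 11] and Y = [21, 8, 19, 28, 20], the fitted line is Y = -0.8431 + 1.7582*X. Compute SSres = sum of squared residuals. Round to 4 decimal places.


Compute predicted values, then residuals = yi - yhat_i.
Residuals: [-2.7717, 0.0521, -1.2553, 2.4701, 1.5029].
SSres = sum(residual^2) = 17.6209.

17.6209


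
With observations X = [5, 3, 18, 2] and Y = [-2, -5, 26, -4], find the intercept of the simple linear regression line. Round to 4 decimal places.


First find the slope: b1 = 1.9880.
Means: xbar = 7.0000, ybar = 3.7500.
b0 = ybar - b1 * xbar = 3.7500 - 1.9880 * 7.0000 = -10.1657.

-10.1657


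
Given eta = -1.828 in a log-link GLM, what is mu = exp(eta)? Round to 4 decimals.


The inverse log link gives:
mu = exp(-1.828) = 0.1607.

0.1607


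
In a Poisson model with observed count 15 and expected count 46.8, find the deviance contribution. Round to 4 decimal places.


Compute y*ln(y/mu) = 15*ln(15/46.8) = 15*-1.137833 = -17.067495.
y - mu = -31.8.
D = 2*(-17.067495 - (-31.8)) = 29.465010, which rounds to 29.4650.

29.4650


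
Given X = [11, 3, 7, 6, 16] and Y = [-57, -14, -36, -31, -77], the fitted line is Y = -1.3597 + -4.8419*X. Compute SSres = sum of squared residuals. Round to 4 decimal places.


Compute predicted values, then residuals = yi - yhat_i.
Residuals: [-2.3794, 1.8854, -0.7470, -0.5889, 1.8301].
SSres = sum(residual^2) = 13.4704.

13.4704


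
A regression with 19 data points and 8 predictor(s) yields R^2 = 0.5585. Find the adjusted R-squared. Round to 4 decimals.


Plug in: Adj R^2 = 1 - (1 - 0.5585) * 18/10.
= 1 - 0.4415 * 18/10
= 1 - 7.9470 / 10
= 1 - 0.7947 = 0.2053.

0.2053


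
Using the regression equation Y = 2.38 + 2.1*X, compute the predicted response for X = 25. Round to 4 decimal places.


Substitute X = 25 into the equation:
Y = 2.38 + 2.1 * 25 = 2.38 + 52.5000 = 54.8800.

54.8800


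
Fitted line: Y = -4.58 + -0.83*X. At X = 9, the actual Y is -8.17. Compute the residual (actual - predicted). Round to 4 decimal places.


Predicted = -4.58 + -0.83 * 9 = -12.0500.
Residual = -8.17 - -12.0500 = 3.8800.

3.8800


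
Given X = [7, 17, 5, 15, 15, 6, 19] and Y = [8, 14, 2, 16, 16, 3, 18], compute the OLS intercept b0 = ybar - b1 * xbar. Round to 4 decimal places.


The slope is b1 = 1.0891.
Sample means are xbar = 12.0000 and ybar = 11.0000.
Intercept: b0 = 11.0000 - (1.0891)(12.0000) = -2.0693.

-2.0693


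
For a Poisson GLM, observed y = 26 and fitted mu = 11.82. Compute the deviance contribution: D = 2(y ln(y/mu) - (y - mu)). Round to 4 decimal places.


Compute y*ln(y/mu) = 26*ln(26/11.82) = 26*0.788304 = 20.495904.
y - mu = 14.18.
D = 2*(20.495904 - (14.18)) = 12.631808, which rounds to 12.6318.

12.6318


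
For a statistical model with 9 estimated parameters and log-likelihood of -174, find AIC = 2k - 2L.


AIC = 2*9 - 2*(-174).
= 18 + 348 = 366.

366


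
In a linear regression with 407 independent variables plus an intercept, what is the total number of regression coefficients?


Each predictor gets one coefficient, plus one intercept.
Total parameters = 407 + 1 = 408.

408


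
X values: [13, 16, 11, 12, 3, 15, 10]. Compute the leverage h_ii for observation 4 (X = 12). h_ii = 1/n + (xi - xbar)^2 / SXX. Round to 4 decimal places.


n = 7, xbar = 11.4286.
SXX = sum((xi - xbar)^2) = 109.7143.
h = 1/7 + (12 - 11.4286)^2 / 109.7143 = 0.1458.

0.1458


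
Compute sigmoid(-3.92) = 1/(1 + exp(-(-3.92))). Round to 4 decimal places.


First, exp(3.9200) = 50.4004.
Then sigma(z) = 1/(1 + 50.4004) = 0.0195.

0.0195


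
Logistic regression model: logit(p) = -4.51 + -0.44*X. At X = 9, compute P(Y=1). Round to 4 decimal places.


z = -4.51 + -0.44 * 9 = -8.4700.
Sigmoid: P = 1 / (1 + exp(8.4700)) = 0.0002.

0.0002


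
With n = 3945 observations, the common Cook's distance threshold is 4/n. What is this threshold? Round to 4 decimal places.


Cook's distance cutoff = 4/n = 4/3945.
= 0.0010.

0.0010


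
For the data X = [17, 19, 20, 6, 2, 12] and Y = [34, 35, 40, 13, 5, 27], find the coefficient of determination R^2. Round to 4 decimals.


After computing the OLS fit (b0=2.1229, b1=1.8587):
SSres = 13.9177, SStot = 951.3333.
R^2 = 1 - 13.9177/951.3333 = 0.9854.

0.9854


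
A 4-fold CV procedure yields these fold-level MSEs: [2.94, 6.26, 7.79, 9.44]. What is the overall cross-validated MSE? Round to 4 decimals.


Sum of fold MSEs = 26.4300.
Average = 26.4300 / 4 = 6.6075.

6.6075


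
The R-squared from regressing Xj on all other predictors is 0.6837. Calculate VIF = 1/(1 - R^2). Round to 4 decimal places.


Using VIF = 1/(1 - R^2_j):
1 - 0.6837 = 0.3163.
VIF = 3.1616.

3.1616


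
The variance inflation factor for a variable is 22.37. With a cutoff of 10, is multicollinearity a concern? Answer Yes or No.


Compare VIF = 22.37 to the threshold of 10.
22.37 >= 10, so the answer is Yes.

Yes


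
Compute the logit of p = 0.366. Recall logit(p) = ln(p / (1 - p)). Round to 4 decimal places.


Compute the odds: 0.366/0.634 = 0.5773.
Take the natural log: ln(0.5773) = -0.5494.

-0.5494


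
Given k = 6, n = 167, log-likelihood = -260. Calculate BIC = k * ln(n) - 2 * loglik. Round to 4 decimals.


ln(167) = 5.117994.
k * ln(n) = 6 * 5.117994 = 30.707964.
-2L = 520.
BIC = 30.707964 + 520 = 550.707964, which rounds to 550.7080.

550.7080


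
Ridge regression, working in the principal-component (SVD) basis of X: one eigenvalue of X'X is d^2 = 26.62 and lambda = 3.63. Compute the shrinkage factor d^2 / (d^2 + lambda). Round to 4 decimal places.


Denominator = d^2 + lambda = 26.62 + 3.63 = 30.2500.
Shrinkage = 26.62 / 30.2500 = 0.8800.

0.8800


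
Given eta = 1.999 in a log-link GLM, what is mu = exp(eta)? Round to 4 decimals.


Apply the inverse link:
mu = e^1.999 = 7.3817.

7.3817


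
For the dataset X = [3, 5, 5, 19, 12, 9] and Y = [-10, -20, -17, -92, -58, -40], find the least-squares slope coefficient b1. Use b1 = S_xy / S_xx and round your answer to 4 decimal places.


The sample means are xbar = 8.8333 and ybar = -39.5000.
Compute S_xx = 176.8333 and S_xy = -925.5000.
Slope b1 = S_xy / S_xx = -925.5000 / 176.8333 = -5.2337.

-5.2337


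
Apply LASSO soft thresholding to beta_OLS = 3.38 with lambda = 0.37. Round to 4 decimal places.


Check: |3.38| = 3.38 vs lambda = 0.37.
Since |beta| > lambda, coefficient = sign(beta)*(|beta| - lambda) = 3.0100.
Soft-thresholded coefficient = 3.0100.

3.0100


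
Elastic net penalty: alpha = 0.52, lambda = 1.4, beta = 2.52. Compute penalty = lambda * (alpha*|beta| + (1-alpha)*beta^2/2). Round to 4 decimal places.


Compute:
L1 = 0.52 * 2.52 = 1.3104.
L2 = 0.48 * 2.52^2 / 2 = 1.5241.
Penalty = 1.4 * (1.3104 + 1.5241) = 3.9683.

3.9683


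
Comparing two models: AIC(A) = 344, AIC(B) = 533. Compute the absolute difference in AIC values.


Absolute difference = |344 - 533| = 189.
The model with lower AIC (A) is preferred.

189


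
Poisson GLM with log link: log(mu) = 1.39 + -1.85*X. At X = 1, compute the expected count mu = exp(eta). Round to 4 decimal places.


Linear predictor: eta = 1.39 + (-1.85)(1) = -0.4600.
Expected count: mu = exp(-0.4600) = 0.6313.

0.6313


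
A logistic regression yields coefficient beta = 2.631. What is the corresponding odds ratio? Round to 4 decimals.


Odds ratio = exp(beta) = exp(2.631).
= 13.8877.

13.8877


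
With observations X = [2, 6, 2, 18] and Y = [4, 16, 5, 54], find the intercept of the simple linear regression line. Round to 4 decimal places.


The slope is b1 = 3.0988.
Sample means are xbar = 7.0000 and ybar = 19.7500.
Intercept: b0 = 19.7500 - (3.0988)(7.0000) = -1.9419.

-1.9419


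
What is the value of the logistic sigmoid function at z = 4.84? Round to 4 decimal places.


Compute exp(-4.8400) = 0.0079.
Sigmoid = 1 / (1 + 0.0079) = 1 / 1.0079 = 0.9922.

0.9922


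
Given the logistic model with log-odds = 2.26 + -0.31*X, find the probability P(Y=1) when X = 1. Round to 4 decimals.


Compute z = 2.26 + (-0.31)(1) = 1.9500.
exp(-z) = 0.1423.
P = 1/(1 + 0.1423) = 0.8754.

0.8754


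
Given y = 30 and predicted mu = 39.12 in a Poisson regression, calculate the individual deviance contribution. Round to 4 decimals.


Compute y*ln(y/mu) = 30*ln(30/39.12) = 30*-0.265436 = -7.963080.
y - mu = -9.12.
D = 2*(-7.963080 - (-9.12)) = 2.313840, which rounds to 2.3138.

2.3138


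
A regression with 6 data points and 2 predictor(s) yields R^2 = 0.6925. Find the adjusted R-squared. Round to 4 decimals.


Adjusted R^2 = 1 - (1 - R^2) * (n-1)/(n-p-1).
(1 - R^2) = 0.3075.
(n-1)/(n-p-1) = 5/3.
(1 - R^2) * (n-1) = 0.3075 * 5 = 1.5375.
Divide by (n-p-1): 1.5375 / 3 = 0.5125.
Adj R^2 = 1 - 0.5125 = 0.4875.

0.4875


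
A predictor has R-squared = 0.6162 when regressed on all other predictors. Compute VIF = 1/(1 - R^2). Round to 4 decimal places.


Using VIF = 1/(1 - R^2_j):
1 - 0.6162 = 0.3838.
VIF = 2.6055.

2.6055


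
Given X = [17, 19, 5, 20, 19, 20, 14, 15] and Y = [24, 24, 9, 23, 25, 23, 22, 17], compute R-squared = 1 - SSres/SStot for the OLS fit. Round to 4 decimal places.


The fitted line is Y = 5.0007 + 0.9845*X.
SSres = 31.4572, SStot = 202.8750.
R^2 = 1 - SSres/SStot = 0.8449.

0.8449


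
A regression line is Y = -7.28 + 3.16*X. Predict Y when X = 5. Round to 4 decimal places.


Substitute X = 5 into the equation:
Y = -7.28 + 3.16 * 5 = -7.28 + 15.8000 = 8.5200.

8.5200


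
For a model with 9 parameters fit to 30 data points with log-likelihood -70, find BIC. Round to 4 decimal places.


k * ln(n) = 9 * ln(30) = 9 * 3.401197 = 30.610773.
-2 * loglik = -2 * (-70) = 140.
BIC = 30.610773 + 140 = 170.610773, which rounds to 170.6108.

170.6108


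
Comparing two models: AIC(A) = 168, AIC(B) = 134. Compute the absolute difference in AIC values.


Absolute difference = |168 - 134| = 34.
The model with lower AIC (B) is preferred.

34


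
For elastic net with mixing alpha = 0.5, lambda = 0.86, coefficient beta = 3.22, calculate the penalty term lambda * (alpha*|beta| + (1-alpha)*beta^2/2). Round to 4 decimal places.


alpha * |beta| = 0.5 * 3.22 = 1.6100.
(1-alpha) * beta^2/2 = 0.5 * 10.3684/2 = 2.5921.
Total = 0.86 * (1.6100 + 2.5921) = 3.6138.

3.6138


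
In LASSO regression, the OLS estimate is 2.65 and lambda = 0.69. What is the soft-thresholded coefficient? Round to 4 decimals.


|beta_OLS| = 2.65.
lambda = 0.69.
Since |beta| > lambda, coefficient = sign(beta)*(|beta| - lambda) = 1.9600.
Result = 1.9600.

1.9600


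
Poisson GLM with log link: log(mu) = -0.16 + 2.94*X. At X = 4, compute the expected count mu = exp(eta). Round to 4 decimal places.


eta = -0.16 + 2.94 * 4 = 11.6000.
mu = exp(11.6000) = 109097.7993.

109097.7993


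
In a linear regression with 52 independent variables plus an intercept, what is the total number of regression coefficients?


Including the intercept, the model has 52 predictor coefficients + 1 intercept.
Total = 53.

53


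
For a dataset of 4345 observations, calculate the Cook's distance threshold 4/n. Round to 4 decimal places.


Using the rule of thumb:
Threshold = 4 / 4345 = 0.0009.

0.0009


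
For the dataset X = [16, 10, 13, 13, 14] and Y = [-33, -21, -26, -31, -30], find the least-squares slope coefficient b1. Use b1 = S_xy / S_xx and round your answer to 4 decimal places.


Calculate xbar = 13.2000, ybar = -28.2000.
S_xx = 18.8000, S_xy = -37.8000.
Using b1 = S_xy / S_xx = -37.8000 / 18.8000, we get b1 = -2.0106.

-2.0106


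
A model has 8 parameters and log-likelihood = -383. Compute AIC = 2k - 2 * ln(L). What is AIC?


Compute:
2k = 2*8 = 16.
-2*loglik = -2*(-383) = 766.
AIC = 16 + 766 = 782.

782


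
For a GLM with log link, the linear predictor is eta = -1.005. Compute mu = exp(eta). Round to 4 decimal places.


The inverse log link gives:
mu = exp(-1.005) = 0.3660.

0.3660


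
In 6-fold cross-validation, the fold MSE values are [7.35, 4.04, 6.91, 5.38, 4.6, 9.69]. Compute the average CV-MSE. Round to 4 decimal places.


Total MSE across folds = 37.9700.
CV-MSE = 37.9700/6 = 6.3283.

6.3283


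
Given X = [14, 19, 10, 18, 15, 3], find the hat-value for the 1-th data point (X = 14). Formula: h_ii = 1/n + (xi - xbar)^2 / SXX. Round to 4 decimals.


n = 6, xbar = 13.1667.
SXX = sum((xi - xbar)^2) = 174.8333.
h = 1/6 + (14 - 13.1667)^2 / 174.8333 = 0.1706.

0.1706


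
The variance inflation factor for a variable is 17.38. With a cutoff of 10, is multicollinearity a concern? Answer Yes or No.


Check: VIF = 17.38 vs threshold = 10.
Since 17.38 >= 10, the answer is Yes.

Yes


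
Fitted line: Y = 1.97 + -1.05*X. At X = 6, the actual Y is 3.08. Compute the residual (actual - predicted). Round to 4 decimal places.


Compute yhat = 1.97 + (-1.05)(6) = -4.3300.
Residual = actual - predicted = 3.08 - -4.3300 = 7.4100.

7.4100


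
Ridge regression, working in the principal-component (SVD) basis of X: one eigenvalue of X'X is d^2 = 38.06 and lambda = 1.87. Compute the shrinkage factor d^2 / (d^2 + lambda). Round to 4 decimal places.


Denominator = d^2 + lambda = 38.06 + 1.87 = 39.9300.
Shrinkage = 38.06 / 39.9300 = 0.9532.

0.9532


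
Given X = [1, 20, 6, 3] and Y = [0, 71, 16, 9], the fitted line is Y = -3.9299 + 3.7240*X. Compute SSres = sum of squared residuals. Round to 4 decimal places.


Predicted values from Y = -3.9299 + 3.7240*X.
Residuals: [0.2059, 0.4499, -2.4141, 1.7579].
SSres = 9.1629.

9.1629


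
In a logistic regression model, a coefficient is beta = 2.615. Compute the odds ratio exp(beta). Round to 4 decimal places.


The odds ratio is computed as:
OR = e^(2.615) = 13.6672.

13.6672


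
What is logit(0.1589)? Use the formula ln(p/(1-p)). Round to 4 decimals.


1 - p = 0.8411.
p/(1-p) = 0.1889.
logit = ln(0.1889) = -1.6664.

-1.6664


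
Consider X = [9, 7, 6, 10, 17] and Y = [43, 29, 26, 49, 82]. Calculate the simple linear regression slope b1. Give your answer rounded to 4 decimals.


First compute the means: xbar = 9.8000, ybar = 45.8000.
Then S_xx = sum((xi - xbar)^2) = 74.8000.
S_xy = sum((xi - xbar)(yi - ybar)) = 385.8000.
b1 = S_xy / S_xx = 385.8000 / 74.8000 = 5.1578.

5.1578


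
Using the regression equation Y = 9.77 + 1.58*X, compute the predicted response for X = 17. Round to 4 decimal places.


Predicted value:
Y = 9.77 + (1.58)(17) = 9.77 + 26.8600 = 36.6300.

36.6300


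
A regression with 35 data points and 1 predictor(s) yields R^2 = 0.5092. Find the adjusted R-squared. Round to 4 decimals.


Using the formula:
(1 - 0.5092) = 0.4908.
Multiply by 34/33: 0.4908 * 34 = 16.6872, then 16.6872 / 33 = 0.5057.
Adj R^2 = 1 - 0.5057 = 0.4943.

0.4943


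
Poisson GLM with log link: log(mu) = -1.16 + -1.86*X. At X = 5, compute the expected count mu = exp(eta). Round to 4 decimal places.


Compute eta = -1.16 + -1.86 * 5 = -10.4600.
Apply inverse link: mu = e^-10.4600 = 0.0000.

0.0000


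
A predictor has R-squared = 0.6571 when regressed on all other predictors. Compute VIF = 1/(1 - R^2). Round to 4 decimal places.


Denominator: 1 - 0.6571 = 0.3429.
VIF = 1 / 0.3429 = 2.9163.

2.9163


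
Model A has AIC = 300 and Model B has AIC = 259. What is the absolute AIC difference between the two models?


|AIC_A - AIC_B| = |300 - 259| = 41.
Model B is preferred (lower AIC).

41


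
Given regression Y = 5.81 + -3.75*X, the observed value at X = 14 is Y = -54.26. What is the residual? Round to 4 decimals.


Compute yhat = 5.81 + (-3.75)(14) = -46.6900.
Residual = actual - predicted = -54.26 - -46.6900 = -7.5700.

-7.5700


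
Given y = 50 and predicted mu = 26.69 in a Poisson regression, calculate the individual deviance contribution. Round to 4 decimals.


Compute y*ln(y/mu) = 50*ln(50/26.69) = 50*0.627734 = 31.386700.
y - mu = 23.31.
D = 2*(31.386700 - (23.31)) = 16.153400, which rounds to 16.1534.

16.1534


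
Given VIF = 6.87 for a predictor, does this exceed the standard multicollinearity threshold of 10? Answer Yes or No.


Compare VIF = 6.87 to the threshold of 10.
6.87 < 10, so the answer is No.

No


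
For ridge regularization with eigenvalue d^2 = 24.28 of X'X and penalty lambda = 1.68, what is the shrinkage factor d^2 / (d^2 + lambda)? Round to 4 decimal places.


Compute the denominator: 24.28 + 1.68 = 25.9600.
Shrinkage factor = 24.28 / 25.9600 = 0.9353.

0.9353


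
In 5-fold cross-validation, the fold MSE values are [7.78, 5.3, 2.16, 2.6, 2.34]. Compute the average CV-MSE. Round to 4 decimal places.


Total MSE across folds = 20.1800.
CV-MSE = 20.1800/5 = 4.0360.

4.0360


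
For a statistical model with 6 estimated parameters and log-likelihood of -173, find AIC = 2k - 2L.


AIC = 2*6 - 2*(-173).
= 12 + 346 = 358.

358


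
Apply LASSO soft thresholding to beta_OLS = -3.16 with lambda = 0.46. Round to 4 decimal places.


Absolute value: |-3.16| = 3.16.
Compare to lambda = 0.46.
Since |beta| > lambda, coefficient = sign(beta)*(|beta| - lambda) = -2.7000.

-2.7000


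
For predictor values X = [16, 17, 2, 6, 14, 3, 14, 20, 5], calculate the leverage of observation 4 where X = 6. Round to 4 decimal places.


Mean of X: xbar = 10.7778.
SXX = 365.5556.
For X = 6: h = 1/9 + (6 - 10.7778)^2/365.5556 = 0.1736.

0.1736


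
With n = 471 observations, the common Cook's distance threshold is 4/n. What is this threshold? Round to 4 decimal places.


Cook's distance cutoff = 4/n = 4/471.
= 0.0085.

0.0085


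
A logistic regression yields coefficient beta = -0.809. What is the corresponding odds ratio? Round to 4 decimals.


The odds ratio is computed as:
OR = e^(-0.809) = 0.4453.

0.4453


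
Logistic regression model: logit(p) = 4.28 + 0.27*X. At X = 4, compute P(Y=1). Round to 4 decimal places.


z = 4.28 + 0.27 * 4 = 5.3600.
Sigmoid: P = 1 / (1 + exp(-5.3600)) = 0.9953.

0.9953


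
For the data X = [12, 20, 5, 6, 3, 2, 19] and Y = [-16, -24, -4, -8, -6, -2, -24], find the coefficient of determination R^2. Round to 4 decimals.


Fit the OLS line: b0 = -0.2665, b1 = -1.2259.
SSres = 12.4822.
SStot = 520.0000.
R^2 = 1 - 12.4822/520.0000 = 0.9760.

0.9760


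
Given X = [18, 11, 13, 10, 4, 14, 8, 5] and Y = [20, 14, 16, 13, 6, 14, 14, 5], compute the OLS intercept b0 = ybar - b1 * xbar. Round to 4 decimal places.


First find the slope: b1 = 0.9797.
Means: xbar = 10.3750, ybar = 12.7500.
b0 = ybar - b1 * xbar = 12.7500 - 0.9797 * 10.3750 = 2.5857.

2.5857


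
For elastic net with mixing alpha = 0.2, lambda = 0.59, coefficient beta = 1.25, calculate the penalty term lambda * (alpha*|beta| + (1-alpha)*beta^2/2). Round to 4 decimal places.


L1 component = 0.2 * |1.25| = 0.2500.
L2 component = 0.8 * 1.25^2 / 2 = 0.6250.
Penalty = 0.59 * (0.2500 + 0.6250) = 0.59 * 0.8750 = 0.5163.

0.5163


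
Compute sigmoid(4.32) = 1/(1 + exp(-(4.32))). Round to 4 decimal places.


Compute exp(-4.3200) = 0.0133.
Sigmoid = 1 / (1 + 0.0133) = 1 / 1.0133 = 0.9869.

0.9869


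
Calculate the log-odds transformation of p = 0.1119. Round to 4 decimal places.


1 - p = 0.8881.
p/(1-p) = 0.1260.
logit = ln(0.1260) = -2.0715.

-2.0715


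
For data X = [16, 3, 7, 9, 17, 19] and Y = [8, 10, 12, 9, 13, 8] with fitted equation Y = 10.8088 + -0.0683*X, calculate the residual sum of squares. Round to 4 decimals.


For each point, residual = actual - predicted.
Residuals: [-1.7160, -0.6039, 1.6693, -1.1941, 3.3523, -1.5111].
Sum of squared residuals = 21.0431.

21.0431


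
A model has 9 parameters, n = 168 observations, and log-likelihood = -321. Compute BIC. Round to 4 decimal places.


k * ln(n) = 9 * ln(168) = 9 * 5.123964 = 46.115676.
-2 * loglik = -2 * (-321) = 642.
BIC = 46.115676 + 642 = 688.115676, which rounds to 688.1157.

688.1157


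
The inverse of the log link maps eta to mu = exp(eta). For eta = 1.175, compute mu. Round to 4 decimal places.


The inverse log link gives:
mu = exp(1.175) = 3.2381.

3.2381


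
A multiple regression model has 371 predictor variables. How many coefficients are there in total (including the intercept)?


Total coefficients = number of predictors + 1 (for the intercept).
= 371 + 1 = 372.

372


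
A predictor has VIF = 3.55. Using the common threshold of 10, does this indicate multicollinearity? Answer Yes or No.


Compare VIF = 3.55 to the threshold of 10.
3.55 < 10, so the answer is No.

No


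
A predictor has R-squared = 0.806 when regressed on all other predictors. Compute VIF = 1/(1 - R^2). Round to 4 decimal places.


Using VIF = 1/(1 - R^2_j):
1 - 0.806 = 0.194.
VIF = 5.1546.

5.1546


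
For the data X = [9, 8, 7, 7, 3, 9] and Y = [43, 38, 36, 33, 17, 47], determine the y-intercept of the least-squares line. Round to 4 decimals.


Compute b1 = 4.6040 from the OLS formula.
With xbar = 7.1667 and ybar = 35.6667, the intercept is:
b0 = 35.6667 - 4.6040 * 7.1667 = 2.6711.

2.6711
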